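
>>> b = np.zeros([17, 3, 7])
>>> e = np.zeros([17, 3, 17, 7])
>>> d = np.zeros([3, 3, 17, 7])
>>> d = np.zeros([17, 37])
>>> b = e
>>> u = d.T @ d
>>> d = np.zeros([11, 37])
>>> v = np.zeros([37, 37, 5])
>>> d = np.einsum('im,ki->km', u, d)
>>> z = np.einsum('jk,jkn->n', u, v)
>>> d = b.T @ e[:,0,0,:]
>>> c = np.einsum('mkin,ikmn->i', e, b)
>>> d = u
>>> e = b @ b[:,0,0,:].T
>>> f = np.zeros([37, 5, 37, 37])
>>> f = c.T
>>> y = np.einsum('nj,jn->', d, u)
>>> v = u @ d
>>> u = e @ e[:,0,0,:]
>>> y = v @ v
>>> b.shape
(17, 3, 17, 7)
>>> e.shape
(17, 3, 17, 17)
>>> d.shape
(37, 37)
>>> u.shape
(17, 3, 17, 17)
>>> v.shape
(37, 37)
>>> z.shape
(5,)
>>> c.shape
(17,)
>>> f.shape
(17,)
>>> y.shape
(37, 37)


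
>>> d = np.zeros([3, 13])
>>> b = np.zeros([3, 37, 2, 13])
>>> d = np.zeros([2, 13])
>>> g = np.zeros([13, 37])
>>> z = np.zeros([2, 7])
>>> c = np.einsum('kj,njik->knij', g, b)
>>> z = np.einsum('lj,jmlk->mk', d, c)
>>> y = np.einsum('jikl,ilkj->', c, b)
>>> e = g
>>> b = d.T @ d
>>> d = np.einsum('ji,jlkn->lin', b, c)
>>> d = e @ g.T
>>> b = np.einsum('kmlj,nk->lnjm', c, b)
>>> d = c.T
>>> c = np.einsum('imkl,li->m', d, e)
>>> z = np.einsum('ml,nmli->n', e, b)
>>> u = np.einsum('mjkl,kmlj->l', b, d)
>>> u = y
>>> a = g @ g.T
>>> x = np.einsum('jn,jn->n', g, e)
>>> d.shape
(37, 2, 3, 13)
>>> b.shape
(2, 13, 37, 3)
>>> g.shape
(13, 37)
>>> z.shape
(2,)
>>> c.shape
(2,)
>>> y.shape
()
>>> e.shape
(13, 37)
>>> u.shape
()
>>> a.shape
(13, 13)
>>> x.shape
(37,)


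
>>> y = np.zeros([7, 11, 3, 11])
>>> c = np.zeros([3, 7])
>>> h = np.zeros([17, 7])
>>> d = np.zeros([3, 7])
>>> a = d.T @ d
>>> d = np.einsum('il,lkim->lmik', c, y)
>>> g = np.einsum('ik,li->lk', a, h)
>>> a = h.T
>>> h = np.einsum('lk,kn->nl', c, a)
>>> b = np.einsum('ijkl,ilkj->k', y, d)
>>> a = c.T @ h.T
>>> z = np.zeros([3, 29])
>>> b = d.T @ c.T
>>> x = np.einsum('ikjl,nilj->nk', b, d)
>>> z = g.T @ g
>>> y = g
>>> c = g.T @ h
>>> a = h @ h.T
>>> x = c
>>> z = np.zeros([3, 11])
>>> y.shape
(17, 7)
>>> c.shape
(7, 3)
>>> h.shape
(17, 3)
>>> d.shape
(7, 11, 3, 11)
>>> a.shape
(17, 17)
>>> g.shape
(17, 7)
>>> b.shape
(11, 3, 11, 3)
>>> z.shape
(3, 11)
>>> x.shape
(7, 3)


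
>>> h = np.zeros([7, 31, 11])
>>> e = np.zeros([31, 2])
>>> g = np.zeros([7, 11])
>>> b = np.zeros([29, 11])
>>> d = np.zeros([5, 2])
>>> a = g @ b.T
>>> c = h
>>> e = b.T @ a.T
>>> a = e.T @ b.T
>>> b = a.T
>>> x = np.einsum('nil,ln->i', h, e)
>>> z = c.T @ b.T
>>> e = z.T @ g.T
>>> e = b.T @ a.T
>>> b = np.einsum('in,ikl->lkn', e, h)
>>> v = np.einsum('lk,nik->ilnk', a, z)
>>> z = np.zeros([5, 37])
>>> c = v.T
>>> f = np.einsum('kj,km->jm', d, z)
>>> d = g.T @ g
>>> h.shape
(7, 31, 11)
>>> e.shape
(7, 7)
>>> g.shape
(7, 11)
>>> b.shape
(11, 31, 7)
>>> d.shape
(11, 11)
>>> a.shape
(7, 29)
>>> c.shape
(29, 11, 7, 31)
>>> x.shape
(31,)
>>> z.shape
(5, 37)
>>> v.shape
(31, 7, 11, 29)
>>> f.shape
(2, 37)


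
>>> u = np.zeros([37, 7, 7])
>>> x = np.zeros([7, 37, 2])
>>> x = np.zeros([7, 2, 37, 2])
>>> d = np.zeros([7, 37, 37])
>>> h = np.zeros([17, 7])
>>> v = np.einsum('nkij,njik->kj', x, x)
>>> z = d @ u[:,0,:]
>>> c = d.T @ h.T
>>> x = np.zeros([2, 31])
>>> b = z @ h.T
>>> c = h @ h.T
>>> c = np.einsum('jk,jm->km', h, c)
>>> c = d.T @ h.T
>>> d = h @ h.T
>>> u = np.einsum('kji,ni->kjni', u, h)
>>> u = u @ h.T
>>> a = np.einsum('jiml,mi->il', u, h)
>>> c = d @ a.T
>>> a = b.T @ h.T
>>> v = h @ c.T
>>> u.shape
(37, 7, 17, 17)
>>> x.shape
(2, 31)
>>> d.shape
(17, 17)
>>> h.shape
(17, 7)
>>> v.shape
(17, 17)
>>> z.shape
(7, 37, 7)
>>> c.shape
(17, 7)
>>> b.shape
(7, 37, 17)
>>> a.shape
(17, 37, 17)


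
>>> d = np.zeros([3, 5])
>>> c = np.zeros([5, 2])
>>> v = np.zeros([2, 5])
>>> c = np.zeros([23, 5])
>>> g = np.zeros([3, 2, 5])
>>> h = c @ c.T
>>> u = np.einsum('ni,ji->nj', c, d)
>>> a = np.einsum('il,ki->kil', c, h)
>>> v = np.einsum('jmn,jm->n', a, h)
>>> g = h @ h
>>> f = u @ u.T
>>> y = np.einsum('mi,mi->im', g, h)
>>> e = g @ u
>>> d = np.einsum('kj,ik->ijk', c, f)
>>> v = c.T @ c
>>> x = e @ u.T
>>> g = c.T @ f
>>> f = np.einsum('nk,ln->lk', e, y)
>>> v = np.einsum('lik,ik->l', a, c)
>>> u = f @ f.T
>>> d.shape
(23, 5, 23)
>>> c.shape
(23, 5)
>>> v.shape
(23,)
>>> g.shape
(5, 23)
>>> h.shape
(23, 23)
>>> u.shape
(23, 23)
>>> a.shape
(23, 23, 5)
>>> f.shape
(23, 3)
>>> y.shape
(23, 23)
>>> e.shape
(23, 3)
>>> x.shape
(23, 23)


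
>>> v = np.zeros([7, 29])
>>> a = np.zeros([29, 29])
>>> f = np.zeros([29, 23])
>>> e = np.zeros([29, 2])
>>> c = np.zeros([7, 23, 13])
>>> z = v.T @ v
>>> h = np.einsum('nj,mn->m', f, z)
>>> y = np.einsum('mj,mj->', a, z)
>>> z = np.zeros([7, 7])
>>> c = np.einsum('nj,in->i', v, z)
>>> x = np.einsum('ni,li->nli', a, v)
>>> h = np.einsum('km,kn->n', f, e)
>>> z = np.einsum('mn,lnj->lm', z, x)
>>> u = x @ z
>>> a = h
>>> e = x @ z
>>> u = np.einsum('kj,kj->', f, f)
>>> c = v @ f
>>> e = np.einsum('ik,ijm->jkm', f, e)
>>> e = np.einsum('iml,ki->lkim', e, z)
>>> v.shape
(7, 29)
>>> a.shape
(2,)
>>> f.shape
(29, 23)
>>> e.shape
(7, 29, 7, 23)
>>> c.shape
(7, 23)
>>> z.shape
(29, 7)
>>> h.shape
(2,)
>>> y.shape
()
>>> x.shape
(29, 7, 29)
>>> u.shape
()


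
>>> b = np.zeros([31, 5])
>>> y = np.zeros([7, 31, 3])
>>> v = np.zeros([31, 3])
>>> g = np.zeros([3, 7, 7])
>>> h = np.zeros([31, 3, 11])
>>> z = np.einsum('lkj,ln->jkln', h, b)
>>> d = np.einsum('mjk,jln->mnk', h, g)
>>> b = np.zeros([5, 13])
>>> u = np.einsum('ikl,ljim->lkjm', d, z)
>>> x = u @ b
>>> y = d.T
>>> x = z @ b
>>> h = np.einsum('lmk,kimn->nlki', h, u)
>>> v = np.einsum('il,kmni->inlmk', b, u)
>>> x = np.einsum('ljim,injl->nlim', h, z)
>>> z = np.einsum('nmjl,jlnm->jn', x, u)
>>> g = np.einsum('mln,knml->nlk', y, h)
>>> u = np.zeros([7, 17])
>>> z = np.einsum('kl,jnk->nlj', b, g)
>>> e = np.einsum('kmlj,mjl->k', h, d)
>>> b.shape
(5, 13)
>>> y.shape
(11, 7, 31)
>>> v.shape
(5, 3, 13, 7, 11)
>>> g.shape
(31, 7, 5)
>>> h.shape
(5, 31, 11, 7)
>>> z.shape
(7, 13, 31)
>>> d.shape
(31, 7, 11)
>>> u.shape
(7, 17)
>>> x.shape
(3, 5, 11, 7)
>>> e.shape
(5,)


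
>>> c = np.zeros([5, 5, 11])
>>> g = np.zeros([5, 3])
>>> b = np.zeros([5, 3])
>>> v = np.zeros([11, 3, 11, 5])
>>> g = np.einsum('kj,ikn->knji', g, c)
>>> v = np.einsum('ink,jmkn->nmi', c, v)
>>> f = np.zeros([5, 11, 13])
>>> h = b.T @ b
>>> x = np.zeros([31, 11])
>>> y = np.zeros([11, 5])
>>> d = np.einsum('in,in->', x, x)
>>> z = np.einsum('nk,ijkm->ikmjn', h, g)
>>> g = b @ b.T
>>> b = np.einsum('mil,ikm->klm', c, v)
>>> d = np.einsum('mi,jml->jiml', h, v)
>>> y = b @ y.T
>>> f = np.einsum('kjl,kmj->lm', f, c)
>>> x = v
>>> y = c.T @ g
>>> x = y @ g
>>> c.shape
(5, 5, 11)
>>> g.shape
(5, 5)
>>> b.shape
(3, 11, 5)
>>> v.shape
(5, 3, 5)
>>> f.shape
(13, 5)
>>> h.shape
(3, 3)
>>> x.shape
(11, 5, 5)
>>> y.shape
(11, 5, 5)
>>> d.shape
(5, 3, 3, 5)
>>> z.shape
(5, 3, 5, 11, 3)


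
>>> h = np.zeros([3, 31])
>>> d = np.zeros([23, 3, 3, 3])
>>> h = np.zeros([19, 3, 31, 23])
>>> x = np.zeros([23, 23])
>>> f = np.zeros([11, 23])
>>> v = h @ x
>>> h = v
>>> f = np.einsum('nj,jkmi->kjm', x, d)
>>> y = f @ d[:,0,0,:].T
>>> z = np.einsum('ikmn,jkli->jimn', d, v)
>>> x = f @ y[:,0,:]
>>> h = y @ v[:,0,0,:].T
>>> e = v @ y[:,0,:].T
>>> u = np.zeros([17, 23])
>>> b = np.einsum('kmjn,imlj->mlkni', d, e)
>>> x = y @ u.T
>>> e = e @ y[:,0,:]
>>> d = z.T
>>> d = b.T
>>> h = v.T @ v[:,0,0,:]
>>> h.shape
(23, 31, 3, 23)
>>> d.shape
(19, 3, 23, 31, 3)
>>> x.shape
(3, 23, 17)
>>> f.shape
(3, 23, 3)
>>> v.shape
(19, 3, 31, 23)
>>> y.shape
(3, 23, 23)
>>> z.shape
(19, 23, 3, 3)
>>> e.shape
(19, 3, 31, 23)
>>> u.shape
(17, 23)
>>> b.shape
(3, 31, 23, 3, 19)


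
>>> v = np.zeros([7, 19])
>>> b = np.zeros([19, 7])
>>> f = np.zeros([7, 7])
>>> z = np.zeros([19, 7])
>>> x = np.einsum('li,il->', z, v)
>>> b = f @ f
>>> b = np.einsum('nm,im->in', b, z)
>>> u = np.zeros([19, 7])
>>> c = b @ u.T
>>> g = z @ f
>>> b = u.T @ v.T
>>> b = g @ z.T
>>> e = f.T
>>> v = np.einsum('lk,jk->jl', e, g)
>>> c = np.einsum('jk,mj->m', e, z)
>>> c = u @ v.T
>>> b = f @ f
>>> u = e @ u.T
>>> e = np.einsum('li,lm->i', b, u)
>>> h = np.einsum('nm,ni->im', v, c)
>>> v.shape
(19, 7)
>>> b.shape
(7, 7)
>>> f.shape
(7, 7)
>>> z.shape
(19, 7)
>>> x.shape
()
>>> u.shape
(7, 19)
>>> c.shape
(19, 19)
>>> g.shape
(19, 7)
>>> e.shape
(7,)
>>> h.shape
(19, 7)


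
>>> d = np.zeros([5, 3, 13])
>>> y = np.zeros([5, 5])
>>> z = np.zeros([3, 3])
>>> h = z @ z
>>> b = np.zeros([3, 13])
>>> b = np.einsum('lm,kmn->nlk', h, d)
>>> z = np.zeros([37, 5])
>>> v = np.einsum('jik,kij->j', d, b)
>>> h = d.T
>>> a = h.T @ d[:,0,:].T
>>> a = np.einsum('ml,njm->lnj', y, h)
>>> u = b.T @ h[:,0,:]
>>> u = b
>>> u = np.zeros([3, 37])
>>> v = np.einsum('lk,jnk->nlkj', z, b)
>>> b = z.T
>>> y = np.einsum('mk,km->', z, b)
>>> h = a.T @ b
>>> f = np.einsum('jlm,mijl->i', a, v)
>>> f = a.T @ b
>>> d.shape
(5, 3, 13)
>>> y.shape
()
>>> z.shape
(37, 5)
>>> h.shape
(3, 13, 37)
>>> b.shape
(5, 37)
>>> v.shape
(3, 37, 5, 13)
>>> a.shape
(5, 13, 3)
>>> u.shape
(3, 37)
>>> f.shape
(3, 13, 37)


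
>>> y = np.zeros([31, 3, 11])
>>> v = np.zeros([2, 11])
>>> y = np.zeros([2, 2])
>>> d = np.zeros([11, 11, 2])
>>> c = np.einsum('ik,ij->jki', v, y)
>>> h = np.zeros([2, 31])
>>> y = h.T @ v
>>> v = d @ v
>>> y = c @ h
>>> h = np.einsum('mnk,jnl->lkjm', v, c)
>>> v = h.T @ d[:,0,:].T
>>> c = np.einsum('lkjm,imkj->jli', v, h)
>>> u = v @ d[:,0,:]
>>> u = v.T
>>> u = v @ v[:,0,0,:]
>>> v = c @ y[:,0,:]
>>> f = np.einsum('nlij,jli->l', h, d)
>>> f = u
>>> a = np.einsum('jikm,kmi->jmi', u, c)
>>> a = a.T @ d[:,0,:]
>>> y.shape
(2, 11, 31)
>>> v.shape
(11, 11, 31)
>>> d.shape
(11, 11, 2)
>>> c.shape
(11, 11, 2)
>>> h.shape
(2, 11, 2, 11)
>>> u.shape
(11, 2, 11, 11)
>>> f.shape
(11, 2, 11, 11)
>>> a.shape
(2, 11, 2)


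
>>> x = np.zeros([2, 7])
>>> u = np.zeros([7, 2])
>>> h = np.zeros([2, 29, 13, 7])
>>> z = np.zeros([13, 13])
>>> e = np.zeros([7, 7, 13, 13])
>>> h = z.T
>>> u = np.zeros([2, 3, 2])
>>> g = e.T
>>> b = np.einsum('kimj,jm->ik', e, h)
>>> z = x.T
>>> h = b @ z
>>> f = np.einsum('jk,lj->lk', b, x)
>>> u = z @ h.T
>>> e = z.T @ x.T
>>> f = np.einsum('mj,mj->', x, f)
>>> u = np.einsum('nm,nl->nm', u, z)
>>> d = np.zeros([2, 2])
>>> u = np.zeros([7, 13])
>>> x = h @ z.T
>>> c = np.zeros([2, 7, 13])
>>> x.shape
(7, 7)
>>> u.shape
(7, 13)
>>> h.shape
(7, 2)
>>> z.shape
(7, 2)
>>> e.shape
(2, 2)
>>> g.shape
(13, 13, 7, 7)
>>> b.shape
(7, 7)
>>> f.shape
()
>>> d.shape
(2, 2)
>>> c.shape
(2, 7, 13)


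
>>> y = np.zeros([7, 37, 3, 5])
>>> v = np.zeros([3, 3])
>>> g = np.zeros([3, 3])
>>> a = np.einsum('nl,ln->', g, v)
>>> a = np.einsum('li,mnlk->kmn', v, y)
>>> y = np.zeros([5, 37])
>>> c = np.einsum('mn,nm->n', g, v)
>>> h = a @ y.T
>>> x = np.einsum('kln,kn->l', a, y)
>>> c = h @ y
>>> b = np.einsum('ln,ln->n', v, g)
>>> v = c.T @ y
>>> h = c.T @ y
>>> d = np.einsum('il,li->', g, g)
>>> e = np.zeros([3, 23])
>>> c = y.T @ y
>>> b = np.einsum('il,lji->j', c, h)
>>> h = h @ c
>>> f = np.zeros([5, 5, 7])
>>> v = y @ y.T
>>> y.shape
(5, 37)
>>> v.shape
(5, 5)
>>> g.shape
(3, 3)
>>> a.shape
(5, 7, 37)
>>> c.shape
(37, 37)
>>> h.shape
(37, 7, 37)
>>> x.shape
(7,)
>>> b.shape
(7,)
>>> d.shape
()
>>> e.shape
(3, 23)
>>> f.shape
(5, 5, 7)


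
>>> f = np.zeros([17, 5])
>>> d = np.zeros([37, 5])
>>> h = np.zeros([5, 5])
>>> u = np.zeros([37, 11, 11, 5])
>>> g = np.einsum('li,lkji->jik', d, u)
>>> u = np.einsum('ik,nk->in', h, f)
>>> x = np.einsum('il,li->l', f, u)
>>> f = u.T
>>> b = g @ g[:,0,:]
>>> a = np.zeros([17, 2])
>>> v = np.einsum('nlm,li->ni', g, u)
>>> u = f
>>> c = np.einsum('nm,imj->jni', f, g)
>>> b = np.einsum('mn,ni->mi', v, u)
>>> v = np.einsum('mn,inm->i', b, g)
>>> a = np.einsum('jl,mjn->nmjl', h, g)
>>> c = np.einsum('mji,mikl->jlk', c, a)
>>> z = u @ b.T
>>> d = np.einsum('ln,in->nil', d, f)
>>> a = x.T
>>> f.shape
(17, 5)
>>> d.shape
(5, 17, 37)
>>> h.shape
(5, 5)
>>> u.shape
(17, 5)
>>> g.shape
(11, 5, 11)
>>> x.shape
(5,)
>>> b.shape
(11, 5)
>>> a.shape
(5,)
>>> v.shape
(11,)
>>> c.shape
(17, 5, 5)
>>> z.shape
(17, 11)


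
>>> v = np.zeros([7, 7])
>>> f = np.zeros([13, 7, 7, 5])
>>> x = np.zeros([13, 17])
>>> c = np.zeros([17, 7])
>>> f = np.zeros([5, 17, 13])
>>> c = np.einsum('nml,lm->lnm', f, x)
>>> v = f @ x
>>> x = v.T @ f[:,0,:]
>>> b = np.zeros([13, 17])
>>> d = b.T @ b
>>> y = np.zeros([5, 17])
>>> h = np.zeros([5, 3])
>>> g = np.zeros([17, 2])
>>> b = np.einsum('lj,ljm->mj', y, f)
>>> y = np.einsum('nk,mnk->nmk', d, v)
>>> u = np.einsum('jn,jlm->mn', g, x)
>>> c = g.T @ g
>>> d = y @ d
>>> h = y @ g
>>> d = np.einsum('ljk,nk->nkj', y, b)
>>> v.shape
(5, 17, 17)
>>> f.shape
(5, 17, 13)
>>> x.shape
(17, 17, 13)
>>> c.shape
(2, 2)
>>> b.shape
(13, 17)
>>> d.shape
(13, 17, 5)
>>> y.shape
(17, 5, 17)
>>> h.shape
(17, 5, 2)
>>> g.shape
(17, 2)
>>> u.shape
(13, 2)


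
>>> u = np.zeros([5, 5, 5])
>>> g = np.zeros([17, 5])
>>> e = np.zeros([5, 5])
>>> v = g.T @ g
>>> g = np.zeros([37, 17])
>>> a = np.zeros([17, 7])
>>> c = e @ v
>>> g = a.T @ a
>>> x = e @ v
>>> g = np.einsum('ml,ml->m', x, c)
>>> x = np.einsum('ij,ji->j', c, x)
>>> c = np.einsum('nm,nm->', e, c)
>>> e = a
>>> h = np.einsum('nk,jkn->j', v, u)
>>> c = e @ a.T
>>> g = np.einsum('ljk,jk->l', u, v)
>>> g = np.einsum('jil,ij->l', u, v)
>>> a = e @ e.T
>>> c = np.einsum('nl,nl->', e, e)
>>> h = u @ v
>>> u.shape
(5, 5, 5)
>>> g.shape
(5,)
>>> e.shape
(17, 7)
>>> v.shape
(5, 5)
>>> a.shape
(17, 17)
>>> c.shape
()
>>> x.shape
(5,)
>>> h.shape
(5, 5, 5)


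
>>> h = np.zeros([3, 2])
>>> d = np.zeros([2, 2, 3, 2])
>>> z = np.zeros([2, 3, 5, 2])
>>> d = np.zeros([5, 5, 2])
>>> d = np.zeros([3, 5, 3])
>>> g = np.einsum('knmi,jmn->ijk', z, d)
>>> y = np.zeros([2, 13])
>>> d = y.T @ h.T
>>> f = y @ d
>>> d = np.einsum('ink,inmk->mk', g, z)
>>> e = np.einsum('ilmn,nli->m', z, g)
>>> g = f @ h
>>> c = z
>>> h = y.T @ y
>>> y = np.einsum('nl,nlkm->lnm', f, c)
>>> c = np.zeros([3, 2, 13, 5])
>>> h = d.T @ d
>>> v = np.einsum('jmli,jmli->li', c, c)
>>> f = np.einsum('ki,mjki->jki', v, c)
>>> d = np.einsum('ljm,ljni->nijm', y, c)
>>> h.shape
(2, 2)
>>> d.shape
(13, 5, 2, 2)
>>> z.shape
(2, 3, 5, 2)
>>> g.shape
(2, 2)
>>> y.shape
(3, 2, 2)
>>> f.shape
(2, 13, 5)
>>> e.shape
(5,)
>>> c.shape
(3, 2, 13, 5)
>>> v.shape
(13, 5)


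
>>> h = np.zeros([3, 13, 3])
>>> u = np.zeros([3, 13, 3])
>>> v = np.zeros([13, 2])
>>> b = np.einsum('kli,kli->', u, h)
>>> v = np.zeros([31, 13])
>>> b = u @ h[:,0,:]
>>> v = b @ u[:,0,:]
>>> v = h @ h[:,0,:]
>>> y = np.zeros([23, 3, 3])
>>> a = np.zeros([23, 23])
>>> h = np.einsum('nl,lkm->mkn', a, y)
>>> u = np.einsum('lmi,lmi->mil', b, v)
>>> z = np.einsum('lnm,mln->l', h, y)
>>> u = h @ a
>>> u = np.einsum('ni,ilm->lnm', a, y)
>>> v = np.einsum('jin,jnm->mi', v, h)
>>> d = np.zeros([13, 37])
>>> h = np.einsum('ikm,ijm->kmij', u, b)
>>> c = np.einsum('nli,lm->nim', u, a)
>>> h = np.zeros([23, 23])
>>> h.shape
(23, 23)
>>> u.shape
(3, 23, 3)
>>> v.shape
(23, 13)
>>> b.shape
(3, 13, 3)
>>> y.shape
(23, 3, 3)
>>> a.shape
(23, 23)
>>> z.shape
(3,)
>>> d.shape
(13, 37)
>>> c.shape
(3, 3, 23)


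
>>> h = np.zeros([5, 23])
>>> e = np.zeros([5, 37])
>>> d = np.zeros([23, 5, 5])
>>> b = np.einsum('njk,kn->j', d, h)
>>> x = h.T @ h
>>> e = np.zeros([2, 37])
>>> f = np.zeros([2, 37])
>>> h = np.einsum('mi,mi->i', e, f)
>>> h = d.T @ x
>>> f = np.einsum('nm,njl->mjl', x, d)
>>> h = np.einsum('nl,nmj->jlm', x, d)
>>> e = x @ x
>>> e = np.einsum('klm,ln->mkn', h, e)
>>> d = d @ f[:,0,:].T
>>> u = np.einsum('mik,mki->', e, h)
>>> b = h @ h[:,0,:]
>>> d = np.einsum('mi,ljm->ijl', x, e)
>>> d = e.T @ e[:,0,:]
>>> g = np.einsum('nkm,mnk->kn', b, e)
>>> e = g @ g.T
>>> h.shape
(5, 23, 5)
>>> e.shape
(23, 23)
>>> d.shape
(23, 5, 23)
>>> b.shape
(5, 23, 5)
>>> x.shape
(23, 23)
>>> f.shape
(23, 5, 5)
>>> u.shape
()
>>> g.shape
(23, 5)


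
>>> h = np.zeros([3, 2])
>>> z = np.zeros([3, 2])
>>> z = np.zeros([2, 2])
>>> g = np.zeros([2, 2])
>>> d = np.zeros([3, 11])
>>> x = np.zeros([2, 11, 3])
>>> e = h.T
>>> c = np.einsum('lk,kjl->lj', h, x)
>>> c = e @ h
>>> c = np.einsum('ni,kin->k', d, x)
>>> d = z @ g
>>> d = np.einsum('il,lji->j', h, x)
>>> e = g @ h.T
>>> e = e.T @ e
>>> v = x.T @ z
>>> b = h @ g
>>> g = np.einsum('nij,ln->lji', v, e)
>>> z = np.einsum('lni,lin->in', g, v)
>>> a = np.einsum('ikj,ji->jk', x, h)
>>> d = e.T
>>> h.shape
(3, 2)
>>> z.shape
(11, 2)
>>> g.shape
(3, 2, 11)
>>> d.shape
(3, 3)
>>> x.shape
(2, 11, 3)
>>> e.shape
(3, 3)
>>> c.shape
(2,)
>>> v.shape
(3, 11, 2)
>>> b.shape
(3, 2)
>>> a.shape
(3, 11)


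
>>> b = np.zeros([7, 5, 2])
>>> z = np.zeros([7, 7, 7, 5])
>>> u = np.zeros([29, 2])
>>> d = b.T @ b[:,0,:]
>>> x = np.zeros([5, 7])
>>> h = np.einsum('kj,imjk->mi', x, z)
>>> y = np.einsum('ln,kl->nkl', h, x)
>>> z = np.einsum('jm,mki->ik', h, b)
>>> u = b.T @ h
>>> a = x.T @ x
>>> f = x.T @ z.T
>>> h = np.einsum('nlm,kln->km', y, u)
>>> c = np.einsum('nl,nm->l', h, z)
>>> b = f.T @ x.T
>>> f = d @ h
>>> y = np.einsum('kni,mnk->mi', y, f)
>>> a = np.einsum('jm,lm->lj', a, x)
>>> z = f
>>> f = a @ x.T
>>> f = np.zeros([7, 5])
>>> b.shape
(2, 5)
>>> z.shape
(2, 5, 7)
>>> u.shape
(2, 5, 7)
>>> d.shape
(2, 5, 2)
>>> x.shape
(5, 7)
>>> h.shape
(2, 7)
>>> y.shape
(2, 7)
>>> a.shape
(5, 7)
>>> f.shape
(7, 5)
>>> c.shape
(7,)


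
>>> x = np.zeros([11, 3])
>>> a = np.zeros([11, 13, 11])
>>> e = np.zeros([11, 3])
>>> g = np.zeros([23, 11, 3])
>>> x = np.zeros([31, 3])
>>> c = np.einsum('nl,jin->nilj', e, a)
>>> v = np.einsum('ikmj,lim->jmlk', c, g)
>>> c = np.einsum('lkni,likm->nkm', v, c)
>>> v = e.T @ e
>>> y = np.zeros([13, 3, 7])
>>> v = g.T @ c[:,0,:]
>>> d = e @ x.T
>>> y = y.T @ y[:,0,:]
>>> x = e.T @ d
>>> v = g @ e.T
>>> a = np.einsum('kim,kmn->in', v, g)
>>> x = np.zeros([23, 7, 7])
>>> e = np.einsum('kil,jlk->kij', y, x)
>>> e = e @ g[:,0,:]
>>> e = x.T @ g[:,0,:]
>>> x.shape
(23, 7, 7)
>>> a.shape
(11, 3)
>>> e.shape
(7, 7, 3)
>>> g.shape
(23, 11, 3)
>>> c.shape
(23, 3, 11)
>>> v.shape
(23, 11, 11)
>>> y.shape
(7, 3, 7)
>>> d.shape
(11, 31)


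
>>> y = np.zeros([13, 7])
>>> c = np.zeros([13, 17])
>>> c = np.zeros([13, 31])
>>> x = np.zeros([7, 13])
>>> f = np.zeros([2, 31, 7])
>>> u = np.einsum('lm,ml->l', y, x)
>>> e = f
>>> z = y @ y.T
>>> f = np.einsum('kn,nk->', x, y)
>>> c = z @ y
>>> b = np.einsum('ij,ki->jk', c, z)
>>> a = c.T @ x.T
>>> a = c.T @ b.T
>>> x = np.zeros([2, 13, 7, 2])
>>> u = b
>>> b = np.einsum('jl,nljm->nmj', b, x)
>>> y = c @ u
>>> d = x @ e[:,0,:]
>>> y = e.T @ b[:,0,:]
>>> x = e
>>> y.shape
(7, 31, 7)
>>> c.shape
(13, 7)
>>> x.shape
(2, 31, 7)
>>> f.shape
()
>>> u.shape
(7, 13)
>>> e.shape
(2, 31, 7)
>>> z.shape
(13, 13)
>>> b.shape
(2, 2, 7)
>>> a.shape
(7, 7)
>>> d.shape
(2, 13, 7, 7)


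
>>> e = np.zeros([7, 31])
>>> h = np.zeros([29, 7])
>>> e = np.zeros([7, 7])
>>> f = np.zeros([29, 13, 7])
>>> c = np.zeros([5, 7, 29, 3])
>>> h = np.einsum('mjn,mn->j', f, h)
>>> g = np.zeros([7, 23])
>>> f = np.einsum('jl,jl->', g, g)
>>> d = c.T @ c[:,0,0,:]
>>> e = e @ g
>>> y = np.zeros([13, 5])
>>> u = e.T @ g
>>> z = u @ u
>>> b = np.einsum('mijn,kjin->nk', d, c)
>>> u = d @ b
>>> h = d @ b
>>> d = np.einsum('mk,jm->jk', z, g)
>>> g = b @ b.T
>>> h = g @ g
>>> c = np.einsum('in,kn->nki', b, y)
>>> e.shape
(7, 23)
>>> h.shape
(3, 3)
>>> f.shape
()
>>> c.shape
(5, 13, 3)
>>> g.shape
(3, 3)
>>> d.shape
(7, 23)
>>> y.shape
(13, 5)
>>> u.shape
(3, 29, 7, 5)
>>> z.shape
(23, 23)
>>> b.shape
(3, 5)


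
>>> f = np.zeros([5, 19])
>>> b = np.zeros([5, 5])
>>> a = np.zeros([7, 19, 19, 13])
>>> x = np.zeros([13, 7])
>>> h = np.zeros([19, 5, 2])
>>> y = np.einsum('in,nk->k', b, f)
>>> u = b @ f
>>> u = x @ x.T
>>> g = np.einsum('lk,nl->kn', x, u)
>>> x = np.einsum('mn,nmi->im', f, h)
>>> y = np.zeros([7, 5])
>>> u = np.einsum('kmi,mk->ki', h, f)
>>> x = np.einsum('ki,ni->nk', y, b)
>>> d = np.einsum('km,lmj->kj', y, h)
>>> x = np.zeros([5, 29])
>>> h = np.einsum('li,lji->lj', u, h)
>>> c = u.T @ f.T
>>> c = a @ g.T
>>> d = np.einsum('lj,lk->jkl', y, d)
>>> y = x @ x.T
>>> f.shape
(5, 19)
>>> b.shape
(5, 5)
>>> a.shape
(7, 19, 19, 13)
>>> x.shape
(5, 29)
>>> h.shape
(19, 5)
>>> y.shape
(5, 5)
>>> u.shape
(19, 2)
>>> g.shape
(7, 13)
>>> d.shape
(5, 2, 7)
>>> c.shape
(7, 19, 19, 7)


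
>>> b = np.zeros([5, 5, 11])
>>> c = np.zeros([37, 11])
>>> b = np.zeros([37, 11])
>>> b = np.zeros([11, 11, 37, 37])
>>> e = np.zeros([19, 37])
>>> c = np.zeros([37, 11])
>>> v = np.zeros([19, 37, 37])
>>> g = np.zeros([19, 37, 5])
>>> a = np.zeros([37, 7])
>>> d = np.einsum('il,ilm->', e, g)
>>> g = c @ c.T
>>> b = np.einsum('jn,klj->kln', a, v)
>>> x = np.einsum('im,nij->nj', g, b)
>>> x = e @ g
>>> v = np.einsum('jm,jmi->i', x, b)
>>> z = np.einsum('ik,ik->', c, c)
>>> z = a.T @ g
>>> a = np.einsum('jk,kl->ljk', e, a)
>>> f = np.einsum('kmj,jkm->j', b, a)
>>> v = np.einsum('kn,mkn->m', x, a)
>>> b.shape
(19, 37, 7)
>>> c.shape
(37, 11)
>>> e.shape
(19, 37)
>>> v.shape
(7,)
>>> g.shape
(37, 37)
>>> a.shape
(7, 19, 37)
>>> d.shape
()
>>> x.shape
(19, 37)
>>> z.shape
(7, 37)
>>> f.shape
(7,)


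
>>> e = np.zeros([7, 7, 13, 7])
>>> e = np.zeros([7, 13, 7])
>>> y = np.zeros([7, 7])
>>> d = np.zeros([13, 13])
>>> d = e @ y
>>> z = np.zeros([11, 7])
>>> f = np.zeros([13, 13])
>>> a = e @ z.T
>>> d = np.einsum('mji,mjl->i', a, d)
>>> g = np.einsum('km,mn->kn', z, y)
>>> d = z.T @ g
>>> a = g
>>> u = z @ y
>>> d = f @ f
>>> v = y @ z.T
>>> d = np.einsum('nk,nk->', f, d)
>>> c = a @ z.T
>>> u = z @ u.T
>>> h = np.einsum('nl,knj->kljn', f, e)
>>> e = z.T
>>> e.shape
(7, 11)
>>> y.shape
(7, 7)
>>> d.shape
()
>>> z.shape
(11, 7)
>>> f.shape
(13, 13)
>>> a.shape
(11, 7)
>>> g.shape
(11, 7)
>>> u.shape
(11, 11)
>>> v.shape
(7, 11)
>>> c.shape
(11, 11)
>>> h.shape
(7, 13, 7, 13)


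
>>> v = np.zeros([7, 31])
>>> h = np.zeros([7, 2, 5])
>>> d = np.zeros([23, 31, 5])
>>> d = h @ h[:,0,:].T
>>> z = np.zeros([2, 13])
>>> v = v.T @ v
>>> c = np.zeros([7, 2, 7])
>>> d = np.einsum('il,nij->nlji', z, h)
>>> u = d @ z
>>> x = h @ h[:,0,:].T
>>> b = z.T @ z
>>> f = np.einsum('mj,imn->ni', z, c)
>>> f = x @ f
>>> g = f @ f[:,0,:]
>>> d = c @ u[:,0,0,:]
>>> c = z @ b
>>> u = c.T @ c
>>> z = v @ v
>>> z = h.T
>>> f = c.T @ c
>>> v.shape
(31, 31)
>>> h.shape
(7, 2, 5)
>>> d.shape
(7, 2, 13)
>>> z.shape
(5, 2, 7)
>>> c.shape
(2, 13)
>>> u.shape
(13, 13)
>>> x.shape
(7, 2, 7)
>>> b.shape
(13, 13)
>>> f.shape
(13, 13)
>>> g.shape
(7, 2, 7)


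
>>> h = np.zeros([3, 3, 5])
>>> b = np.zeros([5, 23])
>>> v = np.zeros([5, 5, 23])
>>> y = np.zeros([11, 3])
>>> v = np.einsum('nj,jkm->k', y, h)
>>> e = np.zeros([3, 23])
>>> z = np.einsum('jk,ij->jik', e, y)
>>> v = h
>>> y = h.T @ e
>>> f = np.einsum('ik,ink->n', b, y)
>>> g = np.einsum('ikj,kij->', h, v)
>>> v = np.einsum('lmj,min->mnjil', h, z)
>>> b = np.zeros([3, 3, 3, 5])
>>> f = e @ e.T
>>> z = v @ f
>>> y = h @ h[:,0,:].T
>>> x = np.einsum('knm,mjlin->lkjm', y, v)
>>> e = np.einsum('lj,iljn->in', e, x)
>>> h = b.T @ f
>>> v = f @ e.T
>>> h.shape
(5, 3, 3, 3)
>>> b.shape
(3, 3, 3, 5)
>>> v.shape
(3, 5)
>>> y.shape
(3, 3, 3)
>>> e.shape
(5, 3)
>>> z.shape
(3, 23, 5, 11, 3)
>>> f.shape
(3, 3)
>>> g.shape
()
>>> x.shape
(5, 3, 23, 3)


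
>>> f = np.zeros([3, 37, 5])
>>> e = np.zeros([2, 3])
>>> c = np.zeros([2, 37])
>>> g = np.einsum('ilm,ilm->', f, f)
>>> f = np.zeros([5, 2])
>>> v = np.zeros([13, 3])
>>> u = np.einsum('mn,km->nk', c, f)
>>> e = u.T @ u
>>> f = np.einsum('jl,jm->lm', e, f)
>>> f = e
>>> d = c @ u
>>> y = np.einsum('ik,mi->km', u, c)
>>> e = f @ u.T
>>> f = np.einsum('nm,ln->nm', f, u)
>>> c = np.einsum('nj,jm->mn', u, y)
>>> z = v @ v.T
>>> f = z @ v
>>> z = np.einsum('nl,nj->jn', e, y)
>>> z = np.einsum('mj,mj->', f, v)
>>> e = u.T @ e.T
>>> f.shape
(13, 3)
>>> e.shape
(5, 5)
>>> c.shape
(2, 37)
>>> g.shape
()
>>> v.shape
(13, 3)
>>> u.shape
(37, 5)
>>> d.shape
(2, 5)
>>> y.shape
(5, 2)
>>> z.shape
()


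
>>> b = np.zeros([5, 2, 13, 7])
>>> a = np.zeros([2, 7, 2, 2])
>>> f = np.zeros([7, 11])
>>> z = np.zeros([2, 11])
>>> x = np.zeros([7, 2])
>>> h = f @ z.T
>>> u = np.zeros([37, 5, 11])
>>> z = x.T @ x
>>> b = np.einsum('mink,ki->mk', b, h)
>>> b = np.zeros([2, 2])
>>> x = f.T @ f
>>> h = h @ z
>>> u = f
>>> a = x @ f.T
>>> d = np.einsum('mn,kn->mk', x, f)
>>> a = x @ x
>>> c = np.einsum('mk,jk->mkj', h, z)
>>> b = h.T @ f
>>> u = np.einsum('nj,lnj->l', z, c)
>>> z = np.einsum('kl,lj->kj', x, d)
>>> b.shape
(2, 11)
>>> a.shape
(11, 11)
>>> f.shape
(7, 11)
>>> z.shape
(11, 7)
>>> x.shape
(11, 11)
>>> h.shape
(7, 2)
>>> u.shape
(7,)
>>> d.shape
(11, 7)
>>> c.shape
(7, 2, 2)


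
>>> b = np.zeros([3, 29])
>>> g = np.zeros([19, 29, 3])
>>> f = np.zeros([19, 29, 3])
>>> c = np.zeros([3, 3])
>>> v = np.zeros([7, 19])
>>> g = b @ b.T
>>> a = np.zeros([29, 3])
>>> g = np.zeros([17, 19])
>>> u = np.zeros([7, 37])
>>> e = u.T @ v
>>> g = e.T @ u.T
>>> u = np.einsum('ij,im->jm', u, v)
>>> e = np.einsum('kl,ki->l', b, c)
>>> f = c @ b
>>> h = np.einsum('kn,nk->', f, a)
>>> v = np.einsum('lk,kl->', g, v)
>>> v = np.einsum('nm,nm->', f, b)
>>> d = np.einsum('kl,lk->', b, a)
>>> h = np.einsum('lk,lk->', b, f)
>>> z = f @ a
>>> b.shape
(3, 29)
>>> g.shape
(19, 7)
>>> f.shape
(3, 29)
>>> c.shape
(3, 3)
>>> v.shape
()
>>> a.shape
(29, 3)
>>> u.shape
(37, 19)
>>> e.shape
(29,)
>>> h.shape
()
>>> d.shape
()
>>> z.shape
(3, 3)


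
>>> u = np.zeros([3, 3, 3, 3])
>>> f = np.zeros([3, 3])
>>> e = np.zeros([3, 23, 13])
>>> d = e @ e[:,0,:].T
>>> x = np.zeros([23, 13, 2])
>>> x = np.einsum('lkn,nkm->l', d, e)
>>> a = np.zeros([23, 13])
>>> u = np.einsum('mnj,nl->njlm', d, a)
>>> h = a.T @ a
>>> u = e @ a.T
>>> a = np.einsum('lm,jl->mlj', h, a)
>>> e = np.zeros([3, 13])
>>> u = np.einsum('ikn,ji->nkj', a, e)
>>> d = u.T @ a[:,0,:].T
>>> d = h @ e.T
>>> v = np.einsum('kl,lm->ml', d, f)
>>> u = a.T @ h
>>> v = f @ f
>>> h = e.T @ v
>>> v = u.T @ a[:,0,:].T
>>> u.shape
(23, 13, 13)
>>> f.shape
(3, 3)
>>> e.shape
(3, 13)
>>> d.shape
(13, 3)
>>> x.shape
(3,)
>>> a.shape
(13, 13, 23)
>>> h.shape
(13, 3)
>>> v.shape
(13, 13, 13)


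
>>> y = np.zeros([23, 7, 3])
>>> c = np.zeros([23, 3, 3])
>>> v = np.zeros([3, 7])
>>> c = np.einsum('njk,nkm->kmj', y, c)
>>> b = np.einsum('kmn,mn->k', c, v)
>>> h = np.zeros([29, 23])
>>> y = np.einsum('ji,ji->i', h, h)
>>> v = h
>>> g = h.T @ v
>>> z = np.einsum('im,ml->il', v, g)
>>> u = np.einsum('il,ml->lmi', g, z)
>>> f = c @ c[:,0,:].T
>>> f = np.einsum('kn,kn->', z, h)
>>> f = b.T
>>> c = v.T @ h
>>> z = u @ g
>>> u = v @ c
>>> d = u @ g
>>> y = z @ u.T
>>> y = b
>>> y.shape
(3,)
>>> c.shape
(23, 23)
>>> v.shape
(29, 23)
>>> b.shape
(3,)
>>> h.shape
(29, 23)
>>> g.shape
(23, 23)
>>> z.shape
(23, 29, 23)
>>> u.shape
(29, 23)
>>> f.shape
(3,)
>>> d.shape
(29, 23)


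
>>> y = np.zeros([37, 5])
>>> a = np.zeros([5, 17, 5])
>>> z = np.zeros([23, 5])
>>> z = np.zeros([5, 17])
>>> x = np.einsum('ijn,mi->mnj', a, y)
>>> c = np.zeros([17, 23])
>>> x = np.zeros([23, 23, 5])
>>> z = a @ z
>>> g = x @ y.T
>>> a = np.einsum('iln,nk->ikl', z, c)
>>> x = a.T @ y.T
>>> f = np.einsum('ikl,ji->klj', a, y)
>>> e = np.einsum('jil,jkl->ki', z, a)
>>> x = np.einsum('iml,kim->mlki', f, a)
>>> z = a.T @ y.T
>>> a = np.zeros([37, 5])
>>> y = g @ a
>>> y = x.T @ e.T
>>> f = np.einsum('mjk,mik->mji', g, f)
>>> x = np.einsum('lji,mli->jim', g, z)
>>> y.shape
(23, 5, 37, 23)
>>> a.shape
(37, 5)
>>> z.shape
(17, 23, 37)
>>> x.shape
(23, 37, 17)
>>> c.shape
(17, 23)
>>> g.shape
(23, 23, 37)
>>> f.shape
(23, 23, 17)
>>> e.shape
(23, 17)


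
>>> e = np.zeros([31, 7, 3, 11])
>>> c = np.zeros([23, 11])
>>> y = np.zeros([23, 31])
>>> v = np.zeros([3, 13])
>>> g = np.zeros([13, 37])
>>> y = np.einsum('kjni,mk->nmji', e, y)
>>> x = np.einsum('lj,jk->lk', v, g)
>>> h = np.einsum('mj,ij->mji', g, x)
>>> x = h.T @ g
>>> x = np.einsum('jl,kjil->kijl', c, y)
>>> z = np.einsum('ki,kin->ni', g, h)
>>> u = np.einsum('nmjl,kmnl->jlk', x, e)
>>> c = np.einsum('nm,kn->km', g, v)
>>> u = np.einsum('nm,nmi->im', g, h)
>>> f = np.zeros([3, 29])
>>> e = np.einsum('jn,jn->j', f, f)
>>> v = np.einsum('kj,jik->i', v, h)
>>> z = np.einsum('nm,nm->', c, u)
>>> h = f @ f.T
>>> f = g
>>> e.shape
(3,)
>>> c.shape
(3, 37)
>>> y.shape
(3, 23, 7, 11)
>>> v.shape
(37,)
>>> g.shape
(13, 37)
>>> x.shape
(3, 7, 23, 11)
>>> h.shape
(3, 3)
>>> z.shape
()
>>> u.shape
(3, 37)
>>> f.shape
(13, 37)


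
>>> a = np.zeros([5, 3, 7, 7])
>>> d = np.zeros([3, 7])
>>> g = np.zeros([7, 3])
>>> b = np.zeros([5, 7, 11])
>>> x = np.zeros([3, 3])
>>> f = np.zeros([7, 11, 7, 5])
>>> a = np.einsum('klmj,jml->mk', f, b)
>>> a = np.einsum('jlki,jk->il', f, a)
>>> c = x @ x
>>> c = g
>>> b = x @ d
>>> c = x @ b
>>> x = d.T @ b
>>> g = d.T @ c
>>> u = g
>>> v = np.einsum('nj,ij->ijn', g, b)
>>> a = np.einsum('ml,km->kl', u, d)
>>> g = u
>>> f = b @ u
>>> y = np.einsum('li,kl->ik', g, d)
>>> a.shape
(3, 7)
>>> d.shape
(3, 7)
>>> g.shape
(7, 7)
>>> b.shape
(3, 7)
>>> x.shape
(7, 7)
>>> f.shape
(3, 7)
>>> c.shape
(3, 7)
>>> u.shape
(7, 7)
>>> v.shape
(3, 7, 7)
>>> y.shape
(7, 3)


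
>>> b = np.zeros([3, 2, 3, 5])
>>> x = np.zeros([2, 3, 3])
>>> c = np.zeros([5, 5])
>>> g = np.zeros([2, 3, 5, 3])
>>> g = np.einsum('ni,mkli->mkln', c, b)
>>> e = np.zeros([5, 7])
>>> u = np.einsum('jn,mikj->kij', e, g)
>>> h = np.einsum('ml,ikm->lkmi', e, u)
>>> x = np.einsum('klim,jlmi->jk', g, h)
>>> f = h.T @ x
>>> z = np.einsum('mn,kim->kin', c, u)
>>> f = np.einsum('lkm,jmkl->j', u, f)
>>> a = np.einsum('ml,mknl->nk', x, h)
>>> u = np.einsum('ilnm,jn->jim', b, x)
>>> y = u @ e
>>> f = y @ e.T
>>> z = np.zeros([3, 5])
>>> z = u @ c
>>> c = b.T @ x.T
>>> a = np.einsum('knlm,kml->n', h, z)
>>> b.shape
(3, 2, 3, 5)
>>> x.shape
(7, 3)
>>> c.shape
(5, 3, 2, 7)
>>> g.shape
(3, 2, 3, 5)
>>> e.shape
(5, 7)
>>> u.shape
(7, 3, 5)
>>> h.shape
(7, 2, 5, 3)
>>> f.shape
(7, 3, 5)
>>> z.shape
(7, 3, 5)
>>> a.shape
(2,)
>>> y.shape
(7, 3, 7)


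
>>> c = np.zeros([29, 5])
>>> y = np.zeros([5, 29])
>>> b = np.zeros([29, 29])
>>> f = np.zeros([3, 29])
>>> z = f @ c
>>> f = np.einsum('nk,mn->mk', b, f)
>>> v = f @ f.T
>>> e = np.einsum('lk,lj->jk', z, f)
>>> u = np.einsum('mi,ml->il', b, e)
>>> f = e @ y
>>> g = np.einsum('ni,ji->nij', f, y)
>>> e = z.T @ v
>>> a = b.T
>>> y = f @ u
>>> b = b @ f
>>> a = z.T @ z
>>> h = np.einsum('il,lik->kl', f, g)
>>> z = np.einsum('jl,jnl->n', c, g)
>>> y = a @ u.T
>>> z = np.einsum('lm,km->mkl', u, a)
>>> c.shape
(29, 5)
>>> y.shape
(5, 29)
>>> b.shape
(29, 29)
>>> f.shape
(29, 29)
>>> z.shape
(5, 5, 29)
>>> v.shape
(3, 3)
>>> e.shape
(5, 3)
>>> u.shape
(29, 5)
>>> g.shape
(29, 29, 5)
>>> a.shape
(5, 5)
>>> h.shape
(5, 29)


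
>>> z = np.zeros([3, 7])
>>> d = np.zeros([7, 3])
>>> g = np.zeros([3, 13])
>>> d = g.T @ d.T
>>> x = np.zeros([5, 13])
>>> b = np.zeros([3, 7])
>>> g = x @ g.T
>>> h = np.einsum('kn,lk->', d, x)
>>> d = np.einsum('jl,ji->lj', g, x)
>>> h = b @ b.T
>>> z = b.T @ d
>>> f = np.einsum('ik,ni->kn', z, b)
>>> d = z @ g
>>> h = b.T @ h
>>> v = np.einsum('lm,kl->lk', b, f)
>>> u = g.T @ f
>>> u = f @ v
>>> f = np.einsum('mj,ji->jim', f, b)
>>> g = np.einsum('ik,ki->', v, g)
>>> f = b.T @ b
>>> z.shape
(7, 5)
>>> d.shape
(7, 3)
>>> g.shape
()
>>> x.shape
(5, 13)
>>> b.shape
(3, 7)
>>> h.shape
(7, 3)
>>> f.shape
(7, 7)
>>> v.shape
(3, 5)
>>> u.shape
(5, 5)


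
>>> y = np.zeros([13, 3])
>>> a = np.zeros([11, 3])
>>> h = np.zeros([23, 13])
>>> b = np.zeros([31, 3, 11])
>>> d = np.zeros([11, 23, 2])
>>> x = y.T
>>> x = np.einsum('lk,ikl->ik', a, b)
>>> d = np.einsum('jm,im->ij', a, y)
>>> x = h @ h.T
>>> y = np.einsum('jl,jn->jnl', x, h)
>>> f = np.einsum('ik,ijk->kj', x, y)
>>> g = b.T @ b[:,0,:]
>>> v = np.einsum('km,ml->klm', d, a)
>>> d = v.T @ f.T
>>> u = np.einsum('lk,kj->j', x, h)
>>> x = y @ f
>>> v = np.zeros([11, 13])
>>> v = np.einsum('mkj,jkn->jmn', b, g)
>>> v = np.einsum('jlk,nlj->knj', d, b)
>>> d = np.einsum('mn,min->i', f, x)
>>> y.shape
(23, 13, 23)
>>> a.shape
(11, 3)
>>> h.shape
(23, 13)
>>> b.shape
(31, 3, 11)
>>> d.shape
(13,)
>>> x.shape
(23, 13, 13)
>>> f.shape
(23, 13)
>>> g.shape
(11, 3, 11)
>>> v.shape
(23, 31, 11)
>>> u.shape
(13,)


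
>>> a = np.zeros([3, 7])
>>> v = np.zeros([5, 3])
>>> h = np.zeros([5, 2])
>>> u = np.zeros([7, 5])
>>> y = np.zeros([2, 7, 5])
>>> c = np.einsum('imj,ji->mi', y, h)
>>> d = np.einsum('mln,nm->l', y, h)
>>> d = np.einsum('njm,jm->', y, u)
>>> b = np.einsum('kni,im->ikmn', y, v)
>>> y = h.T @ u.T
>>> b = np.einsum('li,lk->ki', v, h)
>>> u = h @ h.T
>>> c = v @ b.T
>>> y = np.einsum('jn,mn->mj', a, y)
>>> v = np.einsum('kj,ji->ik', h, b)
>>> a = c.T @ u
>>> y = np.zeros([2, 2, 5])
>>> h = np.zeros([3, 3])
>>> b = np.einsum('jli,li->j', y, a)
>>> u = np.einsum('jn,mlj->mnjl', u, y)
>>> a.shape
(2, 5)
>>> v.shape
(3, 5)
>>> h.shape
(3, 3)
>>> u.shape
(2, 5, 5, 2)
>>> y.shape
(2, 2, 5)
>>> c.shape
(5, 2)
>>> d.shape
()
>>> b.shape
(2,)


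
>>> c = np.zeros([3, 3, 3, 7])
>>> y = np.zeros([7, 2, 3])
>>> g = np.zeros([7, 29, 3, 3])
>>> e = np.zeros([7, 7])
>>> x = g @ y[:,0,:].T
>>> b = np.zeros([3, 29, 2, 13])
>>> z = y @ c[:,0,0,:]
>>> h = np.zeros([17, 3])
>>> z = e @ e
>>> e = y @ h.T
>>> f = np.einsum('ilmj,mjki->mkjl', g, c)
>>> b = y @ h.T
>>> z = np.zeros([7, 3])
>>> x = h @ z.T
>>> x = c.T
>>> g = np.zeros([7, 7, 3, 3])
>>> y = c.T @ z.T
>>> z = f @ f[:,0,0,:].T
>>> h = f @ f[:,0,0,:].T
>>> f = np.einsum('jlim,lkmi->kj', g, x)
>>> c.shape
(3, 3, 3, 7)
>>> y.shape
(7, 3, 3, 7)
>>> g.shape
(7, 7, 3, 3)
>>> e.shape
(7, 2, 17)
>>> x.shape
(7, 3, 3, 3)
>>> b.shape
(7, 2, 17)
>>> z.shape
(3, 3, 3, 3)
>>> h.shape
(3, 3, 3, 3)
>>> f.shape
(3, 7)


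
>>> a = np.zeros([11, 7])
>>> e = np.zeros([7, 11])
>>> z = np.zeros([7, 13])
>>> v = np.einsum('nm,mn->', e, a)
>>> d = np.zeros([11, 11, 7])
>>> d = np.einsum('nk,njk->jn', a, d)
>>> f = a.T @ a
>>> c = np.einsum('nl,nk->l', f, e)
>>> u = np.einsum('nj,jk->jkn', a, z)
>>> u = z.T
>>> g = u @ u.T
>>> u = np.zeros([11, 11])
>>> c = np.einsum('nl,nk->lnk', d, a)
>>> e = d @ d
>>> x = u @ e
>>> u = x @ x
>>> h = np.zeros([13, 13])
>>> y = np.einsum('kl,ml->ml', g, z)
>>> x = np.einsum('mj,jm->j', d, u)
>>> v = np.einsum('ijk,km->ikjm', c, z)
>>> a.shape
(11, 7)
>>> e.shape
(11, 11)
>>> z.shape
(7, 13)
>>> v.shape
(11, 7, 11, 13)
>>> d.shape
(11, 11)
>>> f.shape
(7, 7)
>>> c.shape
(11, 11, 7)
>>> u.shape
(11, 11)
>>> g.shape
(13, 13)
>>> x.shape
(11,)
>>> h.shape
(13, 13)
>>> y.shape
(7, 13)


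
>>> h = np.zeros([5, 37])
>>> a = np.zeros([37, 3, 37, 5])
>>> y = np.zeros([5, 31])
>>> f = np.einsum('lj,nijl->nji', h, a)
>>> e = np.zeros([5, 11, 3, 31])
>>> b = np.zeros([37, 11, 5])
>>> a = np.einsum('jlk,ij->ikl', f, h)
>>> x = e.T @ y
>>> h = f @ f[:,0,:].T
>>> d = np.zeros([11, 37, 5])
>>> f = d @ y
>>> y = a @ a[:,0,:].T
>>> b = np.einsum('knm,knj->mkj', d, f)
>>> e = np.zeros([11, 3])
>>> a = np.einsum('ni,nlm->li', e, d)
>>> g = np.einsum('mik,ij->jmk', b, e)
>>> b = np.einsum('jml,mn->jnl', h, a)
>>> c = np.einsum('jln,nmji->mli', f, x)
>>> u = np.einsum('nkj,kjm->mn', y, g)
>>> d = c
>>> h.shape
(37, 37, 37)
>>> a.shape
(37, 3)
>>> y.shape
(5, 3, 5)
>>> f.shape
(11, 37, 31)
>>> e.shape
(11, 3)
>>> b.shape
(37, 3, 37)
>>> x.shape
(31, 3, 11, 31)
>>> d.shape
(3, 37, 31)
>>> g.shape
(3, 5, 31)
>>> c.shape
(3, 37, 31)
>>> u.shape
(31, 5)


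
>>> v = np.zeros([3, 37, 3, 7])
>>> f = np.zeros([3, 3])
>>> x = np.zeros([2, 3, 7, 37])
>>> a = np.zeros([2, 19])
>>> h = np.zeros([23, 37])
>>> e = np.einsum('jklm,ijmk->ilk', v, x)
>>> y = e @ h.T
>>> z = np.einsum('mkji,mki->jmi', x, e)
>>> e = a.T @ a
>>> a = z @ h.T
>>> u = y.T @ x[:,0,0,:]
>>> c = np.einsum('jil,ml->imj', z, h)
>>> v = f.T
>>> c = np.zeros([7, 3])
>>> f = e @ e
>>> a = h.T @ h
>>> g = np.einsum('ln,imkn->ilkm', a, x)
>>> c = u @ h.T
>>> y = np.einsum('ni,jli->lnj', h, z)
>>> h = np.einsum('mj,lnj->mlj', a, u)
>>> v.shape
(3, 3)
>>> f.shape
(19, 19)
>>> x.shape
(2, 3, 7, 37)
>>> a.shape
(37, 37)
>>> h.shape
(37, 23, 37)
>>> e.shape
(19, 19)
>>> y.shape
(2, 23, 7)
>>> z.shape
(7, 2, 37)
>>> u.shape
(23, 3, 37)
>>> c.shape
(23, 3, 23)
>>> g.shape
(2, 37, 7, 3)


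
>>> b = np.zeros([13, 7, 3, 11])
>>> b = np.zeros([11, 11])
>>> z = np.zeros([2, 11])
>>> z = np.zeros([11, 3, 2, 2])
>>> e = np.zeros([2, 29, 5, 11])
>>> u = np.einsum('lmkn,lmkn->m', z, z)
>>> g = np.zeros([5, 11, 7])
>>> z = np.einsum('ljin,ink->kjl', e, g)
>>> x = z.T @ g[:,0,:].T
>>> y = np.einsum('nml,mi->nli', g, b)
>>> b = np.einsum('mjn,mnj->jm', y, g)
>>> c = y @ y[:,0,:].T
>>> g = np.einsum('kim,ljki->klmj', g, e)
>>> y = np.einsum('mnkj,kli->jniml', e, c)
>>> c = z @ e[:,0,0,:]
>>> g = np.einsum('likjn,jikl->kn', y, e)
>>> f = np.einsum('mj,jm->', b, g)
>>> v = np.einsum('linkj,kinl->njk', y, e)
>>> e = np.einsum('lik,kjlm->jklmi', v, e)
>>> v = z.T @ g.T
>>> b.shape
(7, 5)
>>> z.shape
(7, 29, 2)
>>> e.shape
(29, 2, 5, 11, 7)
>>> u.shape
(3,)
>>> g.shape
(5, 7)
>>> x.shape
(2, 29, 5)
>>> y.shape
(11, 29, 5, 2, 7)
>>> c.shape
(7, 29, 11)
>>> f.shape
()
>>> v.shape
(2, 29, 5)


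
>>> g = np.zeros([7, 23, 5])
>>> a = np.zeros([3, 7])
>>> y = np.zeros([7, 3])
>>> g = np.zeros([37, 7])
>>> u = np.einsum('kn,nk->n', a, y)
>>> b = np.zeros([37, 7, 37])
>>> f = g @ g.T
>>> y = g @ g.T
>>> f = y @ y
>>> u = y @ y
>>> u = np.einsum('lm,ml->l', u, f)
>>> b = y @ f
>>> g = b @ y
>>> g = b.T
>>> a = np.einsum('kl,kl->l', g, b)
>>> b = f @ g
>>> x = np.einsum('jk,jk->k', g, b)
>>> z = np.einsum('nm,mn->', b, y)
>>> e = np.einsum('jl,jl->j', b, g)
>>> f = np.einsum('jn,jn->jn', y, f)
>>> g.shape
(37, 37)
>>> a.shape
(37,)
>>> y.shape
(37, 37)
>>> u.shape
(37,)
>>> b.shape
(37, 37)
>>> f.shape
(37, 37)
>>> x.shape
(37,)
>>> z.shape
()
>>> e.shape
(37,)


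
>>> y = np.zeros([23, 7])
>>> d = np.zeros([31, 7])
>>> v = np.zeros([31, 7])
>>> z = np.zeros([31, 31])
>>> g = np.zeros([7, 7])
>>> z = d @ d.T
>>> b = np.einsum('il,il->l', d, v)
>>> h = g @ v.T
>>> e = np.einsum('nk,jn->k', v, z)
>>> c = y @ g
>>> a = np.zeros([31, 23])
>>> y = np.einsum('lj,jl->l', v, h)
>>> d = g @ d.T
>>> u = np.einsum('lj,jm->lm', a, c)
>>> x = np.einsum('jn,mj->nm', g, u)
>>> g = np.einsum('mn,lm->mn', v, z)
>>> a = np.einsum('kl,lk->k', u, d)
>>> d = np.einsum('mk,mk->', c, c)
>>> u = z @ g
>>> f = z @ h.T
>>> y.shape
(31,)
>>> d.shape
()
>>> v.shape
(31, 7)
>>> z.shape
(31, 31)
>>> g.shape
(31, 7)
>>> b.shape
(7,)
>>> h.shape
(7, 31)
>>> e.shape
(7,)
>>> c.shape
(23, 7)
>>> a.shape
(31,)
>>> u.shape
(31, 7)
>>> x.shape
(7, 31)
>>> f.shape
(31, 7)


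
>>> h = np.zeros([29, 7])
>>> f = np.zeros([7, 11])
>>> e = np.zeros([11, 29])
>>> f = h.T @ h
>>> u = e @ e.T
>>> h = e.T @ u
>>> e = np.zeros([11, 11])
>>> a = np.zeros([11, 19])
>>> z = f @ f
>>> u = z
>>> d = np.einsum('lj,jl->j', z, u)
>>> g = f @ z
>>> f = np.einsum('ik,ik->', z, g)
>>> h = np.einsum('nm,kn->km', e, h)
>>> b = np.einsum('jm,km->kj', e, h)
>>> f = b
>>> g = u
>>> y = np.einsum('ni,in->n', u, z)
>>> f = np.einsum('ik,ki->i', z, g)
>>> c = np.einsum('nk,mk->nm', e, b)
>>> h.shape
(29, 11)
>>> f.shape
(7,)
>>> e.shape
(11, 11)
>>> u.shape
(7, 7)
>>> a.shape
(11, 19)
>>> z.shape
(7, 7)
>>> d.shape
(7,)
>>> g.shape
(7, 7)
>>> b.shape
(29, 11)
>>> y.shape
(7,)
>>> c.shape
(11, 29)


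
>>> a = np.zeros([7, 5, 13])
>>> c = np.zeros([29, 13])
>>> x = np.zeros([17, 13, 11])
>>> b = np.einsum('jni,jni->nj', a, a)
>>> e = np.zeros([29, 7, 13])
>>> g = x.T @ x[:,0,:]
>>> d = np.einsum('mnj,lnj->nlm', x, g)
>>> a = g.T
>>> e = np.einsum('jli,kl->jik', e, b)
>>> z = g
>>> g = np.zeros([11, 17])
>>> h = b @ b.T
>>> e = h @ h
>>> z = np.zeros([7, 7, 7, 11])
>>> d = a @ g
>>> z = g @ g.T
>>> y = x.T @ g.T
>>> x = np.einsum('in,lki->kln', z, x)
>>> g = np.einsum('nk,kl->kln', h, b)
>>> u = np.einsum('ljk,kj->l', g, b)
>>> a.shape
(11, 13, 11)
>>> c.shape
(29, 13)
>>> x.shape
(13, 17, 11)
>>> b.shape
(5, 7)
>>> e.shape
(5, 5)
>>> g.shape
(5, 7, 5)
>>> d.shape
(11, 13, 17)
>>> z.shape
(11, 11)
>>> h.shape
(5, 5)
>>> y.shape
(11, 13, 11)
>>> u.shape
(5,)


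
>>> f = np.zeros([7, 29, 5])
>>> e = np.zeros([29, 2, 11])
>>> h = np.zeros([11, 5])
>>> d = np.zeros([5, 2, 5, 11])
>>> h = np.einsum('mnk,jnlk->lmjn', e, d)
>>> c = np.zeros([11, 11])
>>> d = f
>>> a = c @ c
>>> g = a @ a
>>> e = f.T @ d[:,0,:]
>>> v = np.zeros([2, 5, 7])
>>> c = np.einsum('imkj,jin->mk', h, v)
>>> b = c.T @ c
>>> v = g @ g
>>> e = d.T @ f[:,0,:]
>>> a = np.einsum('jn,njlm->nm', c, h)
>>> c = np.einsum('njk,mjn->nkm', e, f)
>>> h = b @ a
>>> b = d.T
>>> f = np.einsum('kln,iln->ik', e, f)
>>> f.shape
(7, 5)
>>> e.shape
(5, 29, 5)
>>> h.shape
(5, 2)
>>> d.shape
(7, 29, 5)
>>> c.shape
(5, 5, 7)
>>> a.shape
(5, 2)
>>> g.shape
(11, 11)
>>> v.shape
(11, 11)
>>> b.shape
(5, 29, 7)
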